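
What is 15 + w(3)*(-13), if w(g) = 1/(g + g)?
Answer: 77/6 ≈ 12.833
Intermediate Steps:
w(g) = 1/(2*g)
15 + w(3)*(-13) = 15 + ((½)/3)*(-13) = 15 + ((½)*(⅓))*(-13) = 15 + (⅙)*(-13) = 15 - 13/6 = 77/6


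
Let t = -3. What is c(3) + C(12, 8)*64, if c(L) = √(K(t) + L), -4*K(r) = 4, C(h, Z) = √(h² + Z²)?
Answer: √2 + 256*√13 ≈ 924.44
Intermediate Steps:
C(h, Z) = √(Z² + h²)
K(r) = -1 (K(r) = -¼*4 = -1)
c(L) = √(-1 + L)
c(3) + C(12, 8)*64 = √(-1 + 3) + √(8² + 12²)*64 = √2 + √(64 + 144)*64 = √2 + √208*64 = √2 + (4*√13)*64 = √2 + 256*√13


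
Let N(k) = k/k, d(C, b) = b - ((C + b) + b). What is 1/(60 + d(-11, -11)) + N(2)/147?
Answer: 229/12054 ≈ 0.018998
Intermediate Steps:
d(C, b) = -C - b (d(C, b) = b - (C + 2*b) = b + (-C - 2*b) = -C - b)
N(k) = 1
1/(60 + d(-11, -11)) + N(2)/147 = 1/(60 + (-1*(-11) - 1*(-11))) + 1/147 = 1/(60 + (11 + 11)) + 1*(1/147) = 1/(60 + 22) + 1/147 = 1/82 + 1/147 = 229/12054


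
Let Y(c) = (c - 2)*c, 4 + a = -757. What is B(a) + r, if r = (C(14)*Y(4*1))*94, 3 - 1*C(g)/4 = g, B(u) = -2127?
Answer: -35215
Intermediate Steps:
a = -761 (a = -4 - 757 = -761)
C(g) = 12 - 4*g
Y(c) = c*(-2 + c) (Y(c) = (-2 + c)*c = c*(-2 + c))
r = -33088 (r = ((12 - 4*14)*((4*1)*(-2 + 4*1)))*94 = ((12 - 56)*(4*(-2 + 4)))*94 = -176*2*94 = -44*8*94 = -352*94 = -33088)
B(a) + r = -2127 - 33088 = -35215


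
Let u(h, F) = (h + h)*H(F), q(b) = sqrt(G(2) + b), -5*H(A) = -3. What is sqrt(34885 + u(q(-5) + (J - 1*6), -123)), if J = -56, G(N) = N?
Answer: sqrt(870265 + 30*I*sqrt(3))/5 ≈ 186.58 + 0.00557*I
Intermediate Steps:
H(A) = 3/5 (H(A) = -1/5*(-3) = 3/5)
q(b) = sqrt(2 + b)
u(h, F) = 6*h/5 (u(h, F) = (h + h)*(3/5) = (2*h)*(3/5) = 6*h/5)
sqrt(34885 + u(q(-5) + (J - 1*6), -123)) = sqrt(34885 + 6*(sqrt(2 - 5) + (-56 - 1*6))/5) = sqrt(34885 + 6*(sqrt(-3) + (-56 - 6))/5) = sqrt(34885 + 6*(I*sqrt(3) - 62)/5) = sqrt(34885 + 6*(-62 + I*sqrt(3))/5) = sqrt(34885 + (-372/5 + 6*I*sqrt(3)/5)) = sqrt(174053/5 + 6*I*sqrt(3)/5)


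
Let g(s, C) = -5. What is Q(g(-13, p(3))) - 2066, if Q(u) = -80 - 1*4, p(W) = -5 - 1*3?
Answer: -2150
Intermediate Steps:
p(W) = -8 (p(W) = -5 - 3 = -8)
Q(u) = -84 (Q(u) = -80 - 4 = -84)
Q(g(-13, p(3))) - 2066 = -84 - 2066 = -2150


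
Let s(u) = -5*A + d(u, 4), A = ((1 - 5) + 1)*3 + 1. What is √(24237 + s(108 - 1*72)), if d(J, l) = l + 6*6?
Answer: √24317 ≈ 155.94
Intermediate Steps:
d(J, l) = 36 + l (d(J, l) = l + 36 = 36 + l)
A = -8 (A = (-4 + 1)*3 + 1 = -3*3 + 1 = -9 + 1 = -8)
s(u) = 80 (s(u) = -5*(-8) + (36 + 4) = 40 + 40 = 80)
√(24237 + s(108 - 1*72)) = √(24237 + 80) = √24317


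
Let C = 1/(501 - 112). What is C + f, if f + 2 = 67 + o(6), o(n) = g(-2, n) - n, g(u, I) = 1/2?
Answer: 46293/778 ≈ 59.503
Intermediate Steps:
g(u, I) = ½ (g(u, I) = 1*(½) = ½)
o(n) = ½ - n
f = 119/2 (f = -2 + (67 + (½ - 1*6)) = -2 + (67 + (½ - 6)) = -2 + (67 - 11/2) = -2 + 123/2 = 119/2 ≈ 59.500)
C = 1/389 ≈ 0.0025707
C + f = 1/389 + 119/2 = 46293/778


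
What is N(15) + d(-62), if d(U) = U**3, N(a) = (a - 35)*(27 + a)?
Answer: -239168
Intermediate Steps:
N(a) = (-35 + a)*(27 + a)
N(15) + d(-62) = (-945 + 15**2 - 8*15) + (-62)**3 = (-945 + 225 - 120) - 238328 = -840 - 238328 = -239168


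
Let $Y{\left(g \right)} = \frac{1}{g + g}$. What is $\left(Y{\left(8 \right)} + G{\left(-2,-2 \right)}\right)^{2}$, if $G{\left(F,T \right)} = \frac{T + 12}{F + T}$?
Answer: $\frac{1521}{256} \approx 5.9414$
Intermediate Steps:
$Y{\left(g \right)} = \frac{1}{2 g}$
$G{\left(F,T \right)} = \frac{12 + T}{F + T}$
$\left(Y{\left(8 \right)} + G{\left(-2,-2 \right)}\right)^{2} = \left(\frac{1}{2 \cdot 8} + \frac{12 - 2}{-2 - 2}\right)^{2} = \left(\frac{1}{2} \cdot \frac{1}{8} + \frac{1}{-4} \cdot 10\right)^{2} = \left(\frac{1}{16} - \frac{5}{2}\right)^{2} = \left(- \frac{39}{16}\right)^{2} = \frac{1521}{256}$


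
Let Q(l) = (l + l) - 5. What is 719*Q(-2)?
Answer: -6471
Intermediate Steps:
Q(l) = -5 + 2*l (Q(l) = 2*l - 5 = -5 + 2*l)
719*Q(-2) = 719*(-5 + 2*(-2)) = 719*(-5 - 4) = 719*(-9) = -6471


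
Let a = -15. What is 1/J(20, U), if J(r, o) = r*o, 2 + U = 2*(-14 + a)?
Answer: -1/1200 ≈ -0.00083333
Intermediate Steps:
U = -60 (U = -2 + 2*(-14 - 15) = -2 + 2*(-29) = -2 - 58 = -60)
J(r, o) = o*r
1/J(20, U) = 1/(-60*20) = 1/(-1200) = -1/1200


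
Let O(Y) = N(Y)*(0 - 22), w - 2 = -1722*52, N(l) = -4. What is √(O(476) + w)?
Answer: I*√89454 ≈ 299.09*I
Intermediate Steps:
w = -89542 (w = 2 - 1722*52 = 2 - 89544 = -89542)
O(Y) = 88 (O(Y) = -4*(0 - 22) = -4*(-22) = 88)
√(O(476) + w) = √(88 - 89542) = √(-89454) = I*√89454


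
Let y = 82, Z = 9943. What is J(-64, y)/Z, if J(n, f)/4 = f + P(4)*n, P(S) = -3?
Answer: 1096/9943 ≈ 0.11023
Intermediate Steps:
J(n, f) = -12*n + 4*f (J(n, f) = 4*(f - 3*n) = -12*n + 4*f)
J(-64, y)/Z = (-12*(-64) + 4*82)/9943 = (768 + 328)*(1/9943) = 1096*(1/9943) = 1096/9943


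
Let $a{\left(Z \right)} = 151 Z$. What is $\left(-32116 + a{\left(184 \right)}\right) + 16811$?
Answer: $12479$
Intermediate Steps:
$\left(-32116 + a{\left(184 \right)}\right) + 16811 = \left(-32116 + 151 \cdot 184\right) + 16811 = \left(-32116 + 27784\right) + 16811 = -4332 + 16811 = 12479$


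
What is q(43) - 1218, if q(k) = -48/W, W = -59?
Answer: -71814/59 ≈ -1217.2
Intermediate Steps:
q(k) = 48/59 (q(k) = -48/(-59) = -48*(-1/59) = 48/59)
q(43) - 1218 = 48/59 - 1218 = -71814/59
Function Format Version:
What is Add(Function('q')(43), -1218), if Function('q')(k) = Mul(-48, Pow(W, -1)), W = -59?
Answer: Rational(-71814, 59) ≈ -1217.2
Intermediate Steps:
Function('q')(k) = Rational(48, 59) (Function('q')(k) = Mul(-48, Pow(-59, -1)) = Mul(-48, Rational(-1, 59)) = Rational(48, 59))
Add(Function('q')(43), -1218) = Add(Rational(48, 59), -1218) = Rational(-71814, 59)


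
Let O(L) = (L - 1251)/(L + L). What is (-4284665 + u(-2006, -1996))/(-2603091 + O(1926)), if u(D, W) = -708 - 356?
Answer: 1834292012/1114122873 ≈ 1.6464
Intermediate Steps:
u(D, W) = -1064
O(L) = (-1251 + L)/(2*L) (O(L) = (-1251 + L)/((2*L)) = (-1251 + L)*(1/(2*L)) = (-1251 + L)/(2*L))
(-4284665 + u(-2006, -1996))/(-2603091 + O(1926)) = (-4284665 - 1064)/(-2603091 + (1/2)*(-1251 + 1926)/1926) = -4285729/(-2603091 + (1/2)*(1/1926)*675) = -4285729/(-2603091 + 75/428) = -4285729/(-1114122873/428) = -4285729*(-428/1114122873) = 1834292012/1114122873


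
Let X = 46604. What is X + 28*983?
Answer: 74128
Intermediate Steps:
X + 28*983 = 46604 + 28*983 = 46604 + 27524 = 74128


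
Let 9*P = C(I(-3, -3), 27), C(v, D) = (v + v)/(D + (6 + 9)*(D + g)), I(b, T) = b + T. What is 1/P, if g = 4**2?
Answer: -504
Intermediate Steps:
g = 16
I(b, T) = T + b
C(v, D) = 2*v/(240 + 16*D) (C(v, D) = (v + v)/(D + (6 + 9)*(D + 16)) = (2*v)/(D + 15*(16 + D)) = (2*v)/(D + (240 + 15*D)) = (2*v)/(240 + 16*D) = 2*v/(240 + 16*D))
P = -1/504 (P = ((-3 - 3)/(8*(15 + 27)))/9 = ((1/8)*(-6)/42)/9 = ((1/8)*(-6)*(1/42))/9 = (1/9)*(-1/56) = -1/504 ≈ -0.0019841)
1/P = 1/(-1/504) = -504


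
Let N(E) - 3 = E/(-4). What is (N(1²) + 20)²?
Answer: 8281/16 ≈ 517.56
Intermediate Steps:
N(E) = 3 - E/4 (N(E) = 3 + E/(-4) = 3 + E*(-¼) = 3 - E/4)
(N(1²) + 20)² = ((3 - ¼*1²) + 20)² = ((3 - ¼*1) + 20)² = ((3 - ¼) + 20)² = (11/4 + 20)² = (91/4)² = 8281/16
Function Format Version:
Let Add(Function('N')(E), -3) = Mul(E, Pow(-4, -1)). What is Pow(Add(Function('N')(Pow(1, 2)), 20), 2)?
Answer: Rational(8281, 16) ≈ 517.56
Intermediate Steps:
Function('N')(E) = Add(3, Mul(Rational(-1, 4), E)) (Function('N')(E) = Add(3, Mul(E, Pow(-4, -1))) = Add(3, Mul(E, Rational(-1, 4))) = Add(3, Mul(Rational(-1, 4), E)))
Pow(Add(Function('N')(Pow(1, 2)), 20), 2) = Pow(Add(Add(3, Mul(Rational(-1, 4), Pow(1, 2))), 20), 2) = Pow(Add(Add(3, Mul(Rational(-1, 4), 1)), 20), 2) = Pow(Add(Add(3, Rational(-1, 4)), 20), 2) = Pow(Add(Rational(11, 4), 20), 2) = Pow(Rational(91, 4), 2) = Rational(8281, 16)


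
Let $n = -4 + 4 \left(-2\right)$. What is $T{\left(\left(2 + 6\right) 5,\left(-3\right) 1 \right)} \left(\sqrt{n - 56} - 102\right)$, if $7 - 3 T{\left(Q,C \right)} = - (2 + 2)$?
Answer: $-374 + \frac{22 i \sqrt{17}}{3} \approx -374.0 + 30.236 i$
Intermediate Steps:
$n = -12$ ($n = -4 - 8 = -12$)
$T{\left(Q,C \right)} = \frac{11}{3}$ ($T{\left(Q,C \right)} = \frac{7}{3} - \frac{\left(-1\right) \left(2 + 2\right)}{3} = \frac{7}{3} - \frac{\left(-1\right) 4}{3} = \frac{7}{3} - - \frac{4}{3} = \frac{7}{3} + \frac{4}{3} = \frac{11}{3}$)
$T{\left(\left(2 + 6\right) 5,\left(-3\right) 1 \right)} \left(\sqrt{n - 56} - 102\right) = \frac{11 \left(\sqrt{-12 - 56} - 102\right)}{3} = \frac{11 \left(\sqrt{-68} - 102\right)}{3} = \frac{11 \left(2 i \sqrt{17} - 102\right)}{3} = \frac{11 \left(-102 + 2 i \sqrt{17}\right)}{3} = -374 + \frac{22 i \sqrt{17}}{3}$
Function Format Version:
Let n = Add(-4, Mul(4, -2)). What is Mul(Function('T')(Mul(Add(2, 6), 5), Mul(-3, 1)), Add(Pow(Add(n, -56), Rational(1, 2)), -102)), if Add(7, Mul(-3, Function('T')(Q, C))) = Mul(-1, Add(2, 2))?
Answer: Add(-374, Mul(Rational(22, 3), I, Pow(17, Rational(1, 2)))) ≈ Add(-374.00, Mul(30.236, I))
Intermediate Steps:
n = -12 (n = Add(-4, -8) = -12)
Function('T')(Q, C) = Rational(11, 3) (Function('T')(Q, C) = Add(Rational(7, 3), Mul(Rational(-1, 3), Mul(-1, Add(2, 2)))) = Add(Rational(7, 3), Mul(Rational(-1, 3), Mul(-1, 4))) = Add(Rational(7, 3), Mul(Rational(-1, 3), -4)) = Add(Rational(7, 3), Rational(4, 3)) = Rational(11, 3))
Mul(Function('T')(Mul(Add(2, 6), 5), Mul(-3, 1)), Add(Pow(Add(n, -56), Rational(1, 2)), -102)) = Mul(Rational(11, 3), Add(Pow(Add(-12, -56), Rational(1, 2)), -102)) = Mul(Rational(11, 3), Add(Pow(-68, Rational(1, 2)), -102)) = Mul(Rational(11, 3), Add(Mul(2, I, Pow(17, Rational(1, 2))), -102)) = Mul(Rational(11, 3), Add(-102, Mul(2, I, Pow(17, Rational(1, 2))))) = Add(-374, Mul(Rational(22, 3), I, Pow(17, Rational(1, 2))))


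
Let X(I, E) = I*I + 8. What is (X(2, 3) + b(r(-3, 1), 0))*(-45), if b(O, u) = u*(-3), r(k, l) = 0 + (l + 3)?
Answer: -540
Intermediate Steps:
r(k, l) = 3 + l (r(k, l) = 0 + (3 + l) = 3 + l)
b(O, u) = -3*u
X(I, E) = 8 + I**2 (X(I, E) = I**2 + 8 = 8 + I**2)
(X(2, 3) + b(r(-3, 1), 0))*(-45) = ((8 + 2**2) - 3*0)*(-45) = ((8 + 4) + 0)*(-45) = (12 + 0)*(-45) = 12*(-45) = -540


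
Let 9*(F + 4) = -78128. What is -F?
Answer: 78164/9 ≈ 8684.9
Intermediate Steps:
F = -78164/9 (F = -4 + (⅑)*(-78128) = -4 - 78128/9 = -78164/9 ≈ -8684.9)
-F = -1*(-78164/9) = 78164/9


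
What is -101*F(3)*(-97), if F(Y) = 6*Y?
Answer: 176346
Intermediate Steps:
-101*F(3)*(-97) = -606*3*(-97) = -101*18*(-97) = -1818*(-97) = 176346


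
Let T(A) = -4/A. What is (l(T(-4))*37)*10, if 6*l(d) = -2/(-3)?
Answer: 370/9 ≈ 41.111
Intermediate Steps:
l(d) = 1/9 (l(d) = (-2/(-3))/6 = (-2*(-1/3))/6 = (1/6)*(2/3) = 1/9)
(l(T(-4))*37)*10 = ((1/9)*37)*10 = (37/9)*10 = 370/9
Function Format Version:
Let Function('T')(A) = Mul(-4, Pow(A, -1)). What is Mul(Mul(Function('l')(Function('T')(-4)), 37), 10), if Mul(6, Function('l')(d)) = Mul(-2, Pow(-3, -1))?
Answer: Rational(370, 9) ≈ 41.111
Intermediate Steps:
Function('l')(d) = Rational(1, 9) (Function('l')(d) = Mul(Rational(1, 6), Mul(-2, Pow(-3, -1))) = Mul(Rational(1, 6), Mul(-2, Rational(-1, 3))) = Mul(Rational(1, 6), Rational(2, 3)) = Rational(1, 9))
Mul(Mul(Function('l')(Function('T')(-4)), 37), 10) = Mul(Mul(Rational(1, 9), 37), 10) = Mul(Rational(37, 9), 10) = Rational(370, 9)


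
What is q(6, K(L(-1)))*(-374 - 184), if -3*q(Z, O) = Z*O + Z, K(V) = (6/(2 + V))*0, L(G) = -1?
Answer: 1116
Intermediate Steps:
K(V) = 0 (K(V) = (6/(2 + V))*0 = 0)
q(Z, O) = -Z/3 - O*Z/3 (q(Z, O) = -(Z*O + Z)/3 = -(O*Z + Z)/3 = -(Z + O*Z)/3 = -Z/3 - O*Z/3)
q(6, K(L(-1)))*(-374 - 184) = (-⅓*6*(1 + 0))*(-374 - 184) = -⅓*6*1*(-558) = -2*(-558) = 1116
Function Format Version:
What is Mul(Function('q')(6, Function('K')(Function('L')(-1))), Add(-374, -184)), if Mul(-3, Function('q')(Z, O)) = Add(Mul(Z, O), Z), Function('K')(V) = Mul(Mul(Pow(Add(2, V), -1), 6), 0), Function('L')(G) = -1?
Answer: 1116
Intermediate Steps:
Function('K')(V) = 0 (Function('K')(V) = Mul(Mul(6, Pow(Add(2, V), -1)), 0) = 0)
Function('q')(Z, O) = Add(Mul(Rational(-1, 3), Z), Mul(Rational(-1, 3), O, Z)) (Function('q')(Z, O) = Mul(Rational(-1, 3), Add(Mul(Z, O), Z)) = Mul(Rational(-1, 3), Add(Mul(O, Z), Z)) = Mul(Rational(-1, 3), Add(Z, Mul(O, Z))) = Add(Mul(Rational(-1, 3), Z), Mul(Rational(-1, 3), O, Z)))
Mul(Function('q')(6, Function('K')(Function('L')(-1))), Add(-374, -184)) = Mul(Mul(Rational(-1, 3), 6, Add(1, 0)), Add(-374, -184)) = Mul(Mul(Rational(-1, 3), 6, 1), -558) = Mul(-2, -558) = 1116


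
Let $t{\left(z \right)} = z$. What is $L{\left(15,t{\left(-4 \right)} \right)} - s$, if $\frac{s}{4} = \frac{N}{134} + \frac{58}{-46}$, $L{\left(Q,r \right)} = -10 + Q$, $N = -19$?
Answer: $\frac{16351}{1541} \approx 10.611$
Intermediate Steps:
$s = - \frac{8646}{1541}$ ($s = 4 \left(- \frac{19}{134} + \frac{58}{-46}\right) = 4 \left(\left(-19\right) \frac{1}{134} + 58 \left(- \frac{1}{46}\right)\right) = 4 \left(- \frac{19}{134} - \frac{29}{23}\right) = 4 \left(- \frac{4323}{3082}\right) = - \frac{8646}{1541} \approx -5.6106$)
$L{\left(15,t{\left(-4 \right)} \right)} - s = \left(-10 + 15\right) - - \frac{8646}{1541} = 5 + \frac{8646}{1541} = \frac{16351}{1541}$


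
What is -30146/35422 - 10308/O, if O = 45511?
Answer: -868552291/806045321 ≈ -1.0775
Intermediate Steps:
-30146/35422 - 10308/O = -30146/35422 - 10308/45511 = -30146*1/35422 - 10308*1/45511 = -15073/17711 - 10308/45511 = -868552291/806045321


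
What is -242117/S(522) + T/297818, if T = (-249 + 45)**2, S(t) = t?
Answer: -36042538577/77730498 ≈ -463.69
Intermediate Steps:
T = 41616 (T = (-204)**2 = 41616)
-242117/S(522) + T/297818 = -242117/522 + 41616/297818 = -242117*1/522 + 41616*(1/297818) = -242117/522 + 20808/148909 = -36042538577/77730498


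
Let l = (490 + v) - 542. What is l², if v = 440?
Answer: 150544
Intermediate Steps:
l = 388 (l = (490 + 440) - 542 = 930 - 542 = 388)
l² = 388² = 150544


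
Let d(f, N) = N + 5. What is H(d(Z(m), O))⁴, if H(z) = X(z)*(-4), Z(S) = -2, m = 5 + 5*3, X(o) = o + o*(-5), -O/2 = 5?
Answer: 40960000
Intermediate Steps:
O = -10 (O = -2*5 = -10)
X(o) = -4*o (X(o) = o - 5*o = -4*o)
m = 20 (m = 5 + 15 = 20)
d(f, N) = 5 + N
H(z) = 16*z (H(z) = -4*z*(-4) = 16*z)
H(d(Z(m), O))⁴ = (16*(5 - 10))⁴ = (16*(-5))⁴ = (-80)⁴ = 40960000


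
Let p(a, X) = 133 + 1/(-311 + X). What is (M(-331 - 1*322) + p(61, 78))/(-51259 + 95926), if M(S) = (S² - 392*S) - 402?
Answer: 158933027/10407411 ≈ 15.271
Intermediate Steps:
M(S) = -402 + S² - 392*S
(M(-331 - 1*322) + p(61, 78))/(-51259 + 95926) = ((-402 + (-331 - 1*322)² - 392*(-331 - 1*322)) + (-41362 + 133*78)/(-311 + 78))/(-51259 + 95926) = ((-402 + (-331 - 322)² - 392*(-331 - 322)) + (-41362 + 10374)/(-233))/44667 = ((-402 + (-653)² - 392*(-653)) - 1/233*(-30988))*(1/44667) = ((-402 + 426409 + 255976) + 30988/233)*(1/44667) = (681983 + 30988/233)*(1/44667) = (158933027/233)*(1/44667) = 158933027/10407411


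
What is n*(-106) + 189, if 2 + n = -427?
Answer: 45663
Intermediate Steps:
n = -429 (n = -2 - 427 = -429)
n*(-106) + 189 = -429*(-106) + 189 = 45474 + 189 = 45663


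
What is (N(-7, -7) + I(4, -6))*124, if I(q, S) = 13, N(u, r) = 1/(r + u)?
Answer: 11222/7 ≈ 1603.1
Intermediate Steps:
(N(-7, -7) + I(4, -6))*124 = (1/(-7 - 7) + 13)*124 = (1/(-14) + 13)*124 = (-1/14 + 13)*124 = (181/14)*124 = 11222/7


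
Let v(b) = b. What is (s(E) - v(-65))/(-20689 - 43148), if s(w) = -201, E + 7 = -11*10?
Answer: 136/63837 ≈ 0.0021304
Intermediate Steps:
E = -117 (E = -7 - 11*10 = -7 - 110 = -117)
(s(E) - v(-65))/(-20689 - 43148) = (-201 - 1*(-65))/(-20689 - 43148) = (-201 + 65)/(-63837) = -136*(-1/63837) = 136/63837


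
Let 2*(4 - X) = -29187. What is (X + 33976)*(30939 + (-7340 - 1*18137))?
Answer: 265308457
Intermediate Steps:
X = 29195/2 (X = 4 - 1/2*(-29187) = 4 + 29187/2 = 29195/2 ≈ 14598.)
(X + 33976)*(30939 + (-7340 - 1*18137)) = (29195/2 + 33976)*(30939 + (-7340 - 1*18137)) = 97147*(30939 + (-7340 - 18137))/2 = 97147*(30939 - 25477)/2 = (97147/2)*5462 = 265308457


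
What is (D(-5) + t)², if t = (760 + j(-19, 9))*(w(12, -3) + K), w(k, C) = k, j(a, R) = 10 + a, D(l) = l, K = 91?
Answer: 5982713104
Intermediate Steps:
t = 77353 (t = (760 + (10 - 19))*(12 + 91) = (760 - 9)*103 = 751*103 = 77353)
(D(-5) + t)² = (-5 + 77353)² = 77348² = 5982713104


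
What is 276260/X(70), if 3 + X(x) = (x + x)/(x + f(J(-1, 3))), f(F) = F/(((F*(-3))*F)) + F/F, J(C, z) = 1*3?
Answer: -88126940/327 ≈ -2.6950e+5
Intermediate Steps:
J(C, z) = 3
f(F) = 1 - 1/(3*F) (f(F) = F/(((-3*F)*F)) + 1 = F/((-3*F²)) + 1 = F*(-1/(3*F²)) + 1 = -1/(3*F) + 1 = 1 - 1/(3*F))
X(x) = -3 + 2*x/(8/9 + x) (X(x) = -3 + (x + x)/(x + (-⅓ + 3)/3) = -3 + (2*x)/(x + (⅓)*(8/3)) = -3 + (2*x)/(x + 8/9) = -3 + (2*x)/(8/9 + x) = -3 + 2*x/(8/9 + x))
276260/X(70) = 276260/((3*(-8 - 3*70)/(8 + 9*70))) = 276260/((3*(-8 - 210)/(8 + 630))) = 276260/((3*(-218)/638)) = 276260/((3*(1/638)*(-218))) = 276260/(-327/319) = 276260*(-319/327) = -88126940/327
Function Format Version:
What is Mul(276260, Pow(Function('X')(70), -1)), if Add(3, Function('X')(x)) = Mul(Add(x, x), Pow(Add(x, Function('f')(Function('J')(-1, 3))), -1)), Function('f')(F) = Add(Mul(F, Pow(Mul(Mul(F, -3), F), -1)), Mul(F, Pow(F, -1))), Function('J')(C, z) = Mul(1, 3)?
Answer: Rational(-88126940, 327) ≈ -2.6950e+5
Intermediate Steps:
Function('J')(C, z) = 3
Function('f')(F) = Add(1, Mul(Rational(-1, 3), Pow(F, -1))) (Function('f')(F) = Add(Mul(F, Pow(Mul(Mul(-3, F), F), -1)), 1) = Add(Mul(F, Pow(Mul(-3, Pow(F, 2)), -1)), 1) = Add(Mul(F, Mul(Rational(-1, 3), Pow(F, -2))), 1) = Add(Mul(Rational(-1, 3), Pow(F, -1)), 1) = Add(1, Mul(Rational(-1, 3), Pow(F, -1))))
Function('X')(x) = Add(-3, Mul(2, x, Pow(Add(Rational(8, 9), x), -1))) (Function('X')(x) = Add(-3, Mul(Add(x, x), Pow(Add(x, Mul(Pow(3, -1), Add(Rational(-1, 3), 3))), -1))) = Add(-3, Mul(Mul(2, x), Pow(Add(x, Mul(Rational(1, 3), Rational(8, 3))), -1))) = Add(-3, Mul(Mul(2, x), Pow(Add(x, Rational(8, 9)), -1))) = Add(-3, Mul(Mul(2, x), Pow(Add(Rational(8, 9), x), -1))) = Add(-3, Mul(2, x, Pow(Add(Rational(8, 9), x), -1))))
Mul(276260, Pow(Function('X')(70), -1)) = Mul(276260, Pow(Mul(3, Pow(Add(8, Mul(9, 70)), -1), Add(-8, Mul(-3, 70))), -1)) = Mul(276260, Pow(Mul(3, Pow(Add(8, 630), -1), Add(-8, -210)), -1)) = Mul(276260, Pow(Mul(3, Pow(638, -1), -218), -1)) = Mul(276260, Pow(Mul(3, Rational(1, 638), -218), -1)) = Mul(276260, Pow(Rational(-327, 319), -1)) = Mul(276260, Rational(-319, 327)) = Rational(-88126940, 327)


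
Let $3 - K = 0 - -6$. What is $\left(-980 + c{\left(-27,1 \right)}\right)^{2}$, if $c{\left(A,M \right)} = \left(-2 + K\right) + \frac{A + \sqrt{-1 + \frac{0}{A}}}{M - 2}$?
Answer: $\left(958 + i\right)^{2} \approx 9.1776 \cdot 10^{5} + 1916.0 i$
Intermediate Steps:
$K = -3$ ($K = 3 - \left(0 - -6\right) = 3 - \left(0 + 6\right) = 3 - 6 = -3$)
$c{\left(A,M \right)} = -5 + \frac{i + A}{-2 + M}$ ($c{\left(A,M \right)} = \left(-2 - 3\right) + \frac{A + \sqrt{-1 + \frac{0}{A}}}{M - 2} = -5 + \frac{A + \sqrt{-1 + 0}}{-2 + M} = -5 + \frac{A + \sqrt{-1}}{-2 + M} = -5 + \frac{A + i}{-2 + M} = -5 + \frac{i + A}{-2 + M}$)
$\left(-980 + c{\left(-27,1 \right)}\right)^{2} = \left(-980 + \frac{10 + i - 27 - 5}{-2 + 1}\right)^{2} = \left(-980 + \frac{10 + i - 27 - 5}{-1}\right)^{2} = \left(-980 - \left(-22 + i\right)\right)^{2} = \left(-980 + \left(22 - i\right)\right)^{2} = \left(-958 - i\right)^{2}$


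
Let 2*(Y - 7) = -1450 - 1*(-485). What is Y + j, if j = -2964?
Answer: -6879/2 ≈ -3439.5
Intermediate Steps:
Y = -951/2 (Y = 7 + (-1450 - 1*(-485))/2 = 7 + (-1450 + 485)/2 = 7 + (½)*(-965) = 7 - 965/2 = -951/2 ≈ -475.50)
Y + j = -951/2 - 2964 = -6879/2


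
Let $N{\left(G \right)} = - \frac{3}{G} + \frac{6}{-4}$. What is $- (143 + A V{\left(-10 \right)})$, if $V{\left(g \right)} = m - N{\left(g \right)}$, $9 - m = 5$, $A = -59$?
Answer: $\frac{819}{5} \approx 163.8$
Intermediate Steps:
$m = 4$ ($m = 9 - 5 = 4$)
$N{\left(G \right)} = - \frac{3}{2} - \frac{3}{G}$ ($N{\left(G \right)} = - \frac{3}{G} + 6 \left(- \frac{1}{4}\right) = - \frac{3}{G} - \frac{3}{2} = - \frac{3}{2} - \frac{3}{G}$)
$V{\left(g \right)} = \frac{11}{2} + \frac{3}{g}$ ($V{\left(g \right)} = 4 - \left(- \frac{3}{2} - \frac{3}{g}\right) = 4 + \left(\frac{3}{2} + \frac{3}{g}\right) = \frac{11}{2} + \frac{3}{g}$)
$- (143 + A V{\left(-10 \right)}) = - (143 - 59 \left(\frac{11}{2} + \frac{3}{-10}\right)) = - (143 - 59 \left(\frac{11}{2} + 3 \left(- \frac{1}{10}\right)\right)) = - (143 - 59 \left(\frac{11}{2} - \frac{3}{10}\right)) = - (143 - \frac{1534}{5}) = \left(-1\right) \left(- \frac{819}{5}\right) = \frac{819}{5}$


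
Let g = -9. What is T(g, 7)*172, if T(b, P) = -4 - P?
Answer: -1892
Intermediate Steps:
T(g, 7)*172 = (-4 - 1*7)*172 = (-4 - 7)*172 = -11*172 = -1892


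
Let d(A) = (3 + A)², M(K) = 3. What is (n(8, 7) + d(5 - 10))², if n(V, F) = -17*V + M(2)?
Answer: 16641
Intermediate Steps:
n(V, F) = 3 - 17*V (n(V, F) = -17*V + 3 = 3 - 17*V)
(n(8, 7) + d(5 - 10))² = ((3 - 17*8) + (3 + (5 - 10))²)² = ((3 - 136) + (3 - 5)²)² = (-133 + (-2)²)² = (-133 + 4)² = (-129)² = 16641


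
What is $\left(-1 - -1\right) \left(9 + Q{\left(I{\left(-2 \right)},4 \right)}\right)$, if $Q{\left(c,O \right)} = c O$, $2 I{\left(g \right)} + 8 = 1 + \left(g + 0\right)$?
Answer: $0$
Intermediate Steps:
$I{\left(g \right)} = - \frac{7}{2} + \frac{g}{2}$ ($I{\left(g \right)} = -4 + \frac{1 + \left(g + 0\right)}{2} = -4 + \frac{1 + g}{2} = -4 + \left(\frac{1}{2} + \frac{g}{2}\right) = - \frac{7}{2} + \frac{g}{2}$)
$Q{\left(c,O \right)} = O c$
$\left(-1 - -1\right) \left(9 + Q{\left(I{\left(-2 \right)},4 \right)}\right) = \left(-1 - -1\right) \left(9 + 4 \left(- \frac{7}{2} + \frac{1}{2} \left(-2\right)\right)\right) = \left(-1 + 1\right) \left(9 + 4 \left(- \frac{7}{2} - 1\right)\right) = 0 \left(9 + 4 \left(- \frac{9}{2}\right)\right) = 0 \left(9 - 18\right) = 0 \left(-9\right) = 0$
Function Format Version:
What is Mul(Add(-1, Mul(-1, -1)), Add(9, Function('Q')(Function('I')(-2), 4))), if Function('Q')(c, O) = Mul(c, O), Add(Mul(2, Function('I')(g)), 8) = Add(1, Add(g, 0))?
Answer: 0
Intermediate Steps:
Function('I')(g) = Add(Rational(-7, 2), Mul(Rational(1, 2), g)) (Function('I')(g) = Add(-4, Mul(Rational(1, 2), Add(1, Add(g, 0)))) = Add(-4, Mul(Rational(1, 2), Add(1, g))) = Add(-4, Add(Rational(1, 2), Mul(Rational(1, 2), g))) = Add(Rational(-7, 2), Mul(Rational(1, 2), g)))
Function('Q')(c, O) = Mul(O, c)
Mul(Add(-1, Mul(-1, -1)), Add(9, Function('Q')(Function('I')(-2), 4))) = Mul(Add(-1, Mul(-1, -1)), Add(9, Mul(4, Add(Rational(-7, 2), Mul(Rational(1, 2), -2))))) = Mul(Add(-1, 1), Add(9, Mul(4, Add(Rational(-7, 2), -1)))) = Mul(0, Add(9, Mul(4, Rational(-9, 2)))) = Mul(0, Add(9, -18)) = Mul(0, -9) = 0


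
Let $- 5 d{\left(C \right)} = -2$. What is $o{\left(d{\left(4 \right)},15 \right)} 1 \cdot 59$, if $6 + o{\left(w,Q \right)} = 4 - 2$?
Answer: $-236$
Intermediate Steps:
$d{\left(C \right)} = \frac{2}{5}$ ($d{\left(C \right)} = \left(- \frac{1}{5}\right) \left(-2\right) = \frac{2}{5}$)
$o{\left(w,Q \right)} = -4$ ($o{\left(w,Q \right)} = -6 + \left(4 - 2\right) = -6 + 2 = -4$)
$o{\left(d{\left(4 \right)},15 \right)} 1 \cdot 59 = \left(-4\right) 1 \cdot 59 = \left(-4\right) 59 = -236$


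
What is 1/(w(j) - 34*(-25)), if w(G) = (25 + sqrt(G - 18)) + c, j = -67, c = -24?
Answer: 851/724286 - I*sqrt(85)/724286 ≈ 0.001175 - 1.2729e-5*I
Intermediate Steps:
w(G) = 1 + sqrt(-18 + G) (w(G) = (25 + sqrt(G - 18)) - 24 = (25 + sqrt(-18 + G)) - 24 = 1 + sqrt(-18 + G))
1/(w(j) - 34*(-25)) = 1/((1 + sqrt(-18 - 67)) - 34*(-25)) = 1/((1 + sqrt(-85)) + 850) = 1/((1 + I*sqrt(85)) + 850) = 1/(851 + I*sqrt(85))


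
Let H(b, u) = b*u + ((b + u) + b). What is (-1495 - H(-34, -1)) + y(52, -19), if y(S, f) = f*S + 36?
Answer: -2412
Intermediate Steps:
y(S, f) = 36 + S*f (y(S, f) = S*f + 36 = 36 + S*f)
H(b, u) = u + 2*b + b*u (H(b, u) = b*u + (u + 2*b) = u + 2*b + b*u)
(-1495 - H(-34, -1)) + y(52, -19) = (-1495 - (-1 + 2*(-34) - 34*(-1))) + (36 + 52*(-19)) = (-1495 - (-1 - 68 + 34)) + (36 - 988) = (-1495 - 1*(-35)) - 952 = (-1495 + 35) - 952 = -1460 - 952 = -2412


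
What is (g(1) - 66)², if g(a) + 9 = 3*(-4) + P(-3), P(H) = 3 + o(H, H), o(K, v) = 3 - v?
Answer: 6084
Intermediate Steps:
P(H) = 6 - H (P(H) = 3 + (3 - H) = 6 - H)
g(a) = -12 (g(a) = -9 + (3*(-4) + (6 - 1*(-3))) = -9 + (-12 + (6 + 3)) = -9 + (-12 + 9) = -9 - 3 = -12)
(g(1) - 66)² = (-12 - 66)² = (-78)² = 6084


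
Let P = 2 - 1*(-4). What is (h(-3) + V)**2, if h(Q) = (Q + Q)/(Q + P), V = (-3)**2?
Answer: 49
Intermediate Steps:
P = 6 (P = 2 + 4 = 6)
V = 9
h(Q) = 2*Q/(6 + Q) (h(Q) = (Q + Q)/(Q + 6) = (2*Q)/(6 + Q) = 2*Q/(6 + Q))
(h(-3) + V)**2 = (2*(-3)/(6 - 3) + 9)**2 = (2*(-3)/3 + 9)**2 = (2*(-3)*(1/3) + 9)**2 = (-2 + 9)**2 = 7**2 = 49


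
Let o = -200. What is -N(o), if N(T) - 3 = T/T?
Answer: -4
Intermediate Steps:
N(T) = 4 (N(T) = 3 + T/T = 3 + 1 = 4)
-N(o) = -1*4 = -4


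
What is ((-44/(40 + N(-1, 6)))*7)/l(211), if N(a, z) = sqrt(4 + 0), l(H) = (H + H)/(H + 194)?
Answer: -1485/211 ≈ -7.0379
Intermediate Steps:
l(H) = 2*H/(194 + H) (l(H) = (2*H)/(194 + H) = 2*H/(194 + H))
N(a, z) = 2 (N(a, z) = sqrt(4) = 2)
((-44/(40 + N(-1, 6)))*7)/l(211) = ((-44/(40 + 2))*7)/((2*211/(194 + 211))) = ((-44/42)*7)/((2*211/405)) = (((1/42)*(-44))*7)/((2*211*(1/405))) = (-22/21*7)/(422/405) = -22/3*405/422 = -1485/211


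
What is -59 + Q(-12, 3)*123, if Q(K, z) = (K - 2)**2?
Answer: 24049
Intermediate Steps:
Q(K, z) = (-2 + K)**2
-59 + Q(-12, 3)*123 = -59 + (-2 - 12)**2*123 = -59 + (-14)**2*123 = -59 + 196*123 = -59 + 24108 = 24049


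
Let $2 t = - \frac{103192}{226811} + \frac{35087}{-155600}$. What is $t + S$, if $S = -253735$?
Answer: $- \frac{17909549498044757}{70583583200} \approx -2.5374 \cdot 10^{5}$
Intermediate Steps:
$t = - \frac{24014792757}{70583583200}$ ($t = \frac{- \frac{103192}{226811} + \frac{35087}{-155600}}{2} = \frac{\left(-103192\right) \frac{1}{226811} + 35087 \left(- \frac{1}{155600}\right)}{2} = \frac{- \frac{103192}{226811} - \frac{35087}{155600}}{2} = \frac{1}{2} \left(- \frac{24014792757}{35291791600}\right) = - \frac{24014792757}{70583583200} \approx -0.34023$)
$t + S = - \frac{24014792757}{70583583200} - 253735 = - \frac{17909549498044757}{70583583200}$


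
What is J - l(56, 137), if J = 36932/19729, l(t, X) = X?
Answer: -2665941/19729 ≈ -135.13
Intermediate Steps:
J = 36932/19729 (J = 36932*(1/19729) = 36932/19729 ≈ 1.8720)
J - l(56, 137) = 36932/19729 - 1*137 = 36932/19729 - 137 = -2665941/19729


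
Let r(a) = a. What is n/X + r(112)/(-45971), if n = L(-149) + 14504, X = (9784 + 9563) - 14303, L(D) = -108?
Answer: 165308397/57969431 ≈ 2.8516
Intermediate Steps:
X = 5044 (X = 19347 - 14303 = 5044)
n = 14396 (n = -108 + 14504 = 14396)
n/X + r(112)/(-45971) = 14396/5044 + 112/(-45971) = 14396*(1/5044) + 112*(-1/45971) = 3599/1261 - 112/45971 = 165308397/57969431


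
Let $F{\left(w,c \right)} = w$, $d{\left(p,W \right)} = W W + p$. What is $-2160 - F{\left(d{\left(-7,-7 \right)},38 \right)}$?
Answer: $-2202$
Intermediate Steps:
$d{\left(p,W \right)} = p + W^{2}$ ($d{\left(p,W \right)} = W^{2} + p = p + W^{2}$)
$-2160 - F{\left(d{\left(-7,-7 \right)},38 \right)} = -2160 - \left(-7 + \left(-7\right)^{2}\right) = -2160 - \left(-7 + 49\right) = -2160 - 42 = -2202$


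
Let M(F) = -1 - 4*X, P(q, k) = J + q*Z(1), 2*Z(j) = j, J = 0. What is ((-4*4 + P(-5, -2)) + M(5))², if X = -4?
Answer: 49/4 ≈ 12.250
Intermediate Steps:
Z(j) = j/2
P(q, k) = q/2 (P(q, k) = 0 + q*((½)*1) = 0 + q*(½) = 0 + q/2 = q/2)
M(F) = 15 (M(F) = -1 - 4*(-4) = -1 + 16 = 15)
((-4*4 + P(-5, -2)) + M(5))² = ((-4*4 + (½)*(-5)) + 15)² = ((-16 - 5/2) + 15)² = (-37/2 + 15)² = (-7/2)² = 49/4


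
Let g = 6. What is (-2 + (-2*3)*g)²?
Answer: 1444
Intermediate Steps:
(-2 + (-2*3)*g)² = (-2 - 2*3*6)² = (-2 - 6*6)² = (-2 - 36)² = (-38)² = 1444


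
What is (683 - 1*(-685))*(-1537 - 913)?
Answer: -3351600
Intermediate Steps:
(683 - 1*(-685))*(-1537 - 913) = (683 + 685)*(-2450) = 1368*(-2450) = -3351600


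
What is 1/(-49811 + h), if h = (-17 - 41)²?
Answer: -1/46447 ≈ -2.1530e-5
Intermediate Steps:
h = 3364 (h = (-58)² = 3364)
1/(-49811 + h) = 1/(-49811 + 3364) = 1/(-46447) = -1/46447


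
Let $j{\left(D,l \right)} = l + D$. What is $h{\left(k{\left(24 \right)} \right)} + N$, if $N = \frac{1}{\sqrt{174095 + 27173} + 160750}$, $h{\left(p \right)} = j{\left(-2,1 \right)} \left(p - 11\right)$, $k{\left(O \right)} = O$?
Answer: $- \frac{167962267633}{12920180616} - \frac{\sqrt{50317}}{12920180616} \approx -13.0$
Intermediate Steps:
$j{\left(D,l \right)} = D + l$
$h{\left(p \right)} = 11 - p$ ($h{\left(p \right)} = \left(-2 + 1\right) \left(p - 11\right) = - (-11 + p) = 11 - p$)
$N = \frac{1}{160750 + 2 \sqrt{50317}}$ ($N = \frac{1}{\sqrt{201268} + 160750} = \frac{1}{2 \sqrt{50317} + 160750} = \frac{1}{160750 + 2 \sqrt{50317}} \approx 6.2035 \cdot 10^{-6}$)
$h{\left(k{\left(24 \right)} \right)} + N = \left(11 - 24\right) + \left(\frac{80375}{12920180616} - \frac{\sqrt{50317}}{12920180616}\right) = -13 + \left(\frac{80375}{12920180616} - \frac{\sqrt{50317}}{12920180616}\right) = - \frac{167962267633}{12920180616} - \frac{\sqrt{50317}}{12920180616}$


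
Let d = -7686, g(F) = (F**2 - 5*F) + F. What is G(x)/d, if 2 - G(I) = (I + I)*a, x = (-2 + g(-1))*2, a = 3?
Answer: 17/3843 ≈ 0.0044236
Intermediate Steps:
g(F) = F**2 - 4*F
x = 6 (x = (-2 - (-4 - 1))*2 = (-2 - 1*(-5))*2 = (-2 + 5)*2 = 3*2 = 6)
G(I) = 2 - 6*I (G(I) = 2 - (I + I)*3 = 2 - 2*I*3 = 2 - 6*I)
G(x)/d = (2 - 6*6)/(-7686) = (2 - 36)*(-1/7686) = -34*(-1/7686) = 17/3843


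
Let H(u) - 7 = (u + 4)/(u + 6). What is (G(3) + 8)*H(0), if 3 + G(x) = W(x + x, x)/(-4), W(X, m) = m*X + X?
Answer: -23/3 ≈ -7.6667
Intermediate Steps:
H(u) = 7 + (4 + u)/(6 + u) (H(u) = 7 + (u + 4)/(u + 6) = 7 + (4 + u)/(6 + u))
W(X, m) = X + X*m (W(X, m) = X*m + X = X + X*m)
G(x) = -3 - x*(1 + x)/2 (G(x) = -3 + ((x + x)*(1 + x))/(-4) = -3 + ((2*x)*(1 + x))*(-¼) = -3 + (2*x*(1 + x))*(-¼) = -3 - x*(1 + x)/2)
(G(3) + 8)*H(0) = ((-3 - ½*3*(1 + 3)) + 8)*(2*(23 + 4*0)/(6 + 0)) = ((-3 - ½*3*4) + 8)*(2*(23 + 0)/6) = ((-3 - 6) + 8)*(2*(⅙)*23) = (-9 + 8)*(23/3) = -1*23/3 = -23/3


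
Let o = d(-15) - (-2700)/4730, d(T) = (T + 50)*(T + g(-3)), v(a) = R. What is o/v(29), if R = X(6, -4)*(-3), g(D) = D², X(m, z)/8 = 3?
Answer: 8255/2838 ≈ 2.9087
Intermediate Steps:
X(m, z) = 24 (X(m, z) = 8*3 = 24)
R = -72 (R = 24*(-3) = -72)
v(a) = -72
d(T) = (9 + T)*(50 + T) (d(T) = (T + 50)*(T + (-3)²) = (50 + T)*(T + 9) = (50 + T)*(9 + T) = (9 + T)*(50 + T))
o = -99060/473 (o = (450 + (-15)² + 59*(-15)) - (-2700)/4730 = (450 + 225 - 885) - (-2700)/4730 = -210 - 1*(-270/473) = -210 + 270/473 = -99060/473 ≈ -209.43)
o/v(29) = -99060/473/(-72) = -99060/473*(-1/72) = 8255/2838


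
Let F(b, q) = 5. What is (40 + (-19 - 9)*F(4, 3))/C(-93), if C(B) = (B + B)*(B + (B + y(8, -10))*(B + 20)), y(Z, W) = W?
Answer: 25/345309 ≈ 7.2399e-5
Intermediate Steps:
C(B) = 2*B*(B + (-10 + B)*(20 + B)) (C(B) = (B + B)*(B + (B - 10)*(B + 20)) = (2*B)*(B + (-10 + B)*(20 + B)) = 2*B*(B + (-10 + B)*(20 + B)))
(40 + (-19 - 9)*F(4, 3))/C(-93) = (40 + (-19 - 9)*5)/((2*(-93)*(-200 + (-93)² + 11*(-93)))) = (40 - 28*5)/((2*(-93)*(-200 + 8649 - 1023))) = (40 - 140)/((2*(-93)*7426)) = -100/(-1381236) = -100*(-1/1381236) = 25/345309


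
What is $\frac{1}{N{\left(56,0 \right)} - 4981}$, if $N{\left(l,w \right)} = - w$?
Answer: $- \frac{1}{4981} \approx -0.00020076$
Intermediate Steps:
$\frac{1}{N{\left(56,0 \right)} - 4981} = \frac{1}{\left(-1\right) 0 - 4981} = \frac{1}{0 - 4981} = \frac{1}{-4981} = - \frac{1}{4981}$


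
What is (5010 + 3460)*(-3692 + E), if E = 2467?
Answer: -10375750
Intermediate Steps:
(5010 + 3460)*(-3692 + E) = (5010 + 3460)*(-3692 + 2467) = 8470*(-1225) = -10375750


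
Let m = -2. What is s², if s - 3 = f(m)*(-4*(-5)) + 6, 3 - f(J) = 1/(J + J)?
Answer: 5476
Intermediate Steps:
f(J) = 3 - 1/(2*J) (f(J) = 3 - 1/(J + J) = 3 - 1/(2*J))
s = 74 (s = 3 + ((3 - ½/(-2))*(-4*(-5)) + 6) = 3 + ((3 - ½*(-½))*20 + 6) = 3 + ((3 + ¼)*20 + 6) = 3 + ((13/4)*20 + 6) = 3 + (65 + 6) = 3 + 71 = 74)
s² = 74² = 5476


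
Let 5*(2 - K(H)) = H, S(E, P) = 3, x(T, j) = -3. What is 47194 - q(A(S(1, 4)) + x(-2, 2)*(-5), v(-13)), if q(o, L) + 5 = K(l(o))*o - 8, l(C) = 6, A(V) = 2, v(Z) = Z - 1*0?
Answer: 235967/5 ≈ 47193.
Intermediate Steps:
v(Z) = Z (v(Z) = Z + 0 = Z)
K(H) = 2 - H/5
q(o, L) = -13 + 4*o/5 (q(o, L) = -5 + ((2 - ⅕*6)*o - 8) = -5 + ((2 - 6/5)*o - 8) = -5 + (4*o/5 - 8) = -5 + (-8 + 4*o/5) = -13 + 4*o/5)
47194 - q(A(S(1, 4)) + x(-2, 2)*(-5), v(-13)) = 47194 - (-13 + 4*(2 - 3*(-5))/5) = 47194 - (-13 + 4*(2 + 15)/5) = 47194 - (-13 + (⅘)*17) = 47194 - (-13 + 68/5) = 47194 - 1*⅗ = 47194 - ⅗ = 235967/5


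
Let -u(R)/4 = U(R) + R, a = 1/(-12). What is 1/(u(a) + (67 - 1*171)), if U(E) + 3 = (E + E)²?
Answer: -9/826 ≈ -0.010896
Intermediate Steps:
U(E) = -3 + 4*E² (U(E) = -3 + (E + E)² = -3 + (2*E)² = -3 + 4*E²)
a = -1/12 ≈ -0.083333
u(R) = 12 - 16*R² - 4*R (u(R) = -4*((-3 + 4*R²) + R) = -4*(-3 + R + 4*R²) = 12 - 16*R² - 4*R)
1/(u(a) + (67 - 1*171)) = 1/((12 - 16*(-1/12)² - 4*(-1/12)) + (67 - 1*171)) = 1/((12 - 16*1/144 + ⅓) + (67 - 171)) = 1/((12 - ⅑ + ⅓) - 104) = 1/(110/9 - 104) = 1/(-826/9) = -9/826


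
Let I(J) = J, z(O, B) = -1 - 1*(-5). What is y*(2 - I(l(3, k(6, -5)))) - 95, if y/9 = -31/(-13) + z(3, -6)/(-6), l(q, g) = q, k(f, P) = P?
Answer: -1436/13 ≈ -110.46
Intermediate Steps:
z(O, B) = 4 (z(O, B) = -1 + 5 = 4)
y = 201/13 (y = 9*(-31/(-13) + 4/(-6)) = 9*(-31*(-1/13) + 4*(-⅙)) = 9*(31/13 - ⅔) = 9*(67/39) = 201/13 ≈ 15.462)
y*(2 - I(l(3, k(6, -5)))) - 95 = 201*(2 - 1*3)/13 - 95 = 201*(2 - 3)/13 - 95 = (201/13)*(-1) - 95 = -201/13 - 95 = -1436/13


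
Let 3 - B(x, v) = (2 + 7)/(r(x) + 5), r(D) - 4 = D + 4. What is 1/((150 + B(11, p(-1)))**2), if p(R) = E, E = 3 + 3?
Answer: 64/1490841 ≈ 4.2929e-5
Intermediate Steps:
r(D) = 8 + D (r(D) = 4 + (D + 4) = 4 + (4 + D) = 8 + D)
E = 6
p(R) = 6
B(x, v) = 3 - 9/(13 + x) (B(x, v) = 3 - (2 + 7)/((8 + x) + 5) = 3 - 9/(13 + x))
1/((150 + B(11, p(-1)))**2) = 1/((150 + 3*(10 + 11)/(13 + 11))**2) = 1/((150 + 3*21/24)**2) = 1/((150 + 3*(1/24)*21)**2) = 1/((150 + 21/8)**2) = 1/((1221/8)**2) = 1/(1490841/64) = 64/1490841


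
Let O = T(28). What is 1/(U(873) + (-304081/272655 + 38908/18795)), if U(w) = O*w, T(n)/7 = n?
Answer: 341636715/58457101247443 ≈ 5.8442e-6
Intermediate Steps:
T(n) = 7*n
O = 196 (O = 7*28 = 196)
U(w) = 196*w
1/(U(873) + (-304081/272655 + 38908/18795)) = 1/(196*873 + (-304081/272655 + 38908/18795)) = 1/(171108 + (-304081*1/272655 + 38908*(1/18795))) = 1/(171108 + (-304081/272655 + 38908/18795)) = 1/(171108 + 326217223/341636715) = 1/(58457101247443/341636715) = 341636715/58457101247443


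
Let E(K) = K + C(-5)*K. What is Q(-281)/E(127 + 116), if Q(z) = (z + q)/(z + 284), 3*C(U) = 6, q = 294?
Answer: 13/2187 ≈ 0.0059442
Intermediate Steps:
C(U) = 2 (C(U) = (⅓)*6 = 2)
Q(z) = (294 + z)/(284 + z) (Q(z) = (z + 294)/(z + 284) = (294 + z)/(284 + z))
E(K) = 3*K (E(K) = K + 2*K = 3*K)
Q(-281)/E(127 + 116) = ((294 - 281)/(284 - 281))/((3*(127 + 116))) = (13/3)/((3*243)) = ((⅓)*13)/729 = (13/3)*(1/729) = 13/2187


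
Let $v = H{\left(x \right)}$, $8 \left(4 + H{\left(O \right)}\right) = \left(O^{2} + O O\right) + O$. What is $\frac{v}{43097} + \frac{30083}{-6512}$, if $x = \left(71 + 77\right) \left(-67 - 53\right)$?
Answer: $\frac{512188883061}{280647664} \approx 1825.0$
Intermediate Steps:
$x = -17760$ ($x = 148 \left(-120\right) = -17760$)
$H{\left(O \right)} = -4 + \frac{O^{2}}{4} + \frac{O}{8}$ ($H{\left(O \right)} = -4 + \frac{\left(O^{2} + O O\right) + O}{8} = -4 + \frac{\left(O^{2} + O^{2}\right) + O}{8} = -4 + \frac{2 O^{2} + O}{8} = -4 + \frac{O + 2 O^{2}}{8} = -4 + \left(\frac{O^{2}}{4} + \frac{O}{8}\right) = -4 + \frac{O^{2}}{4} + \frac{O}{8}$)
$v = 78852176$ ($v = -4 + \frac{\left(-17760\right)^{2}}{4} + \frac{1}{8} \left(-17760\right) = -4 + \frac{1}{4} \cdot 315417600 - 2220 = -4 + 78854400 - 2220 = 78852176$)
$\frac{v}{43097} + \frac{30083}{-6512} = \frac{78852176}{43097} + \frac{30083}{-6512} = 78852176 \cdot \frac{1}{43097} + 30083 \left(- \frac{1}{6512}\right) = \frac{78852176}{43097} - \frac{30083}{6512} = \frac{512188883061}{280647664}$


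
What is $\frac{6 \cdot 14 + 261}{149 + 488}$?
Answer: $\frac{345}{637} \approx 0.5416$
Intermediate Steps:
$\frac{6 \cdot 14 + 261}{149 + 488} = \frac{84 + 261}{637} = 345 \cdot \frac{1}{637} = \frac{345}{637}$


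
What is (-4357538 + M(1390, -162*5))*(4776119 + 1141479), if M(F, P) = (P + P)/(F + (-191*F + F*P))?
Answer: -896068995602246281/34750 ≈ -2.5786e+13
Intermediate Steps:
M(F, P) = 2*P/(-190*F + F*P) (M(F, P) = (2*P)/(-190*F + F*P) = 2*P/(-190*F + F*P))
(-4357538 + M(1390, -162*5))*(4776119 + 1141479) = (-4357538 + 2*(-162*5)/(1390*(-190 - 162*5)))*(4776119 + 1141479) = (-4357538 + 2*(-810)*(1/1390)/(-190 - 810))*5917598 = (-4357538 + 2*(-810)*(1/1390)/(-1000))*5917598 = (-4357538 + 2*(-810)*(1/1390)*(-1/1000))*5917598 = (-4357538 + 81/69500)*5917598 = -302848890919/69500*5917598 = -896068995602246281/34750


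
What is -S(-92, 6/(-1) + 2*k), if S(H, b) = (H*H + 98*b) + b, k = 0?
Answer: -7870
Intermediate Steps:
S(H, b) = H**2 + 99*b (S(H, b) = (H**2 + 98*b) + b = H**2 + 99*b)
-S(-92, 6/(-1) + 2*k) = -((-92)**2 + 99*(6/(-1) + 2*0)) = -(8464 + 99*(6*(-1) + 0)) = -(8464 + 99*(-6 + 0)) = -(8464 + 99*(-6)) = -(8464 - 594) = -1*7870 = -7870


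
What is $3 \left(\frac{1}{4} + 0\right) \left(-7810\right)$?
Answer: $- \frac{11715}{2} \approx -5857.5$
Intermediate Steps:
$3 \left(\frac{1}{4} + 0\right) \left(-7810\right) = 3 \cdot \frac{1}{4} \left(-7810\right) = \frac{3}{4} \left(-7810\right) = - \frac{11715}{2}$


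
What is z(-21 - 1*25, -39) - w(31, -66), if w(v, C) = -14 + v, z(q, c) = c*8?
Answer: -329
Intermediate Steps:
z(q, c) = 8*c
z(-21 - 1*25, -39) - w(31, -66) = 8*(-39) - (-14 + 31) = -312 - 1*17 = -312 - 17 = -329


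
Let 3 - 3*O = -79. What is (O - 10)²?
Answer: 2704/9 ≈ 300.44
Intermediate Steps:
O = 82/3 (O = 1 - ⅓*(-79) = 1 + 79/3 = 82/3 ≈ 27.333)
(O - 10)² = (82/3 - 10)² = (52/3)² = 2704/9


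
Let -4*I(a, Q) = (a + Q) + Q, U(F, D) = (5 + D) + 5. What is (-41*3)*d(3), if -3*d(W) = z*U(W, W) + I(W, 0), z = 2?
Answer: 4141/4 ≈ 1035.3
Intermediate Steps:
U(F, D) = 10 + D
I(a, Q) = -Q/2 - a/4 (I(a, Q) = -((a + Q) + Q)/4 = -((Q + a) + Q)/4 = -(a + 2*Q)/4 = -Q/2 - a/4)
d(W) = -20/3 - 7*W/12 (d(W) = -(2*(10 + W) + (-1/2*0 - W/4))/3 = -((20 + 2*W) + (0 - W/4))/3 = -((20 + 2*W) - W/4)/3 = -(20 + 7*W/4)/3 = -20/3 - 7*W/12)
(-41*3)*d(3) = (-41*3)*(-20/3 - 7/12*3) = -123*(-20/3 - 7/4) = -123*(-101/12) = 4141/4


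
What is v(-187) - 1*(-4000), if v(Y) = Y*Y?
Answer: 38969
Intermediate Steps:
v(Y) = Y²
v(-187) - 1*(-4000) = (-187)² - 1*(-4000) = 34969 + 4000 = 38969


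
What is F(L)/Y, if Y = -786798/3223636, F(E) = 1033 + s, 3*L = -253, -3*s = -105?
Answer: -573807208/131133 ≈ -4375.8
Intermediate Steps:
s = 35 (s = -⅓*(-105) = 35)
L = -253/3 (L = (⅓)*(-253) = -253/3 ≈ -84.333)
F(E) = 1068 (F(E) = 1033 + 35 = 1068)
Y = -393399/1611818 (Y = -786798*1/3223636 = -393399/1611818 ≈ -0.24407)
F(L)/Y = 1068/(-393399/1611818) = 1068*(-1611818/393399) = -573807208/131133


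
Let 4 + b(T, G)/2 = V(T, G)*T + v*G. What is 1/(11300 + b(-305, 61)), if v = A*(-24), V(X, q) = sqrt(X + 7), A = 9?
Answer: I/(10*(-1506*I + 61*sqrt(298))) ≈ -4.4597e-5 + 3.1183e-5*I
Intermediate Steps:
V(X, q) = sqrt(7 + X)
v = -216 (v = 9*(-24) = -216)
b(T, G) = -8 - 432*G + 2*T*sqrt(7 + T) (b(T, G) = -8 + 2*(sqrt(7 + T)*T - 216*G) = -8 + 2*(T*sqrt(7 + T) - 216*G) = -8 + 2*(-216*G + T*sqrt(7 + T)) = -8 + (-432*G + 2*T*sqrt(7 + T)) = -8 - 432*G + 2*T*sqrt(7 + T))
1/(11300 + b(-305, 61)) = 1/(11300 + (-8 - 432*61 + 2*(-305)*sqrt(7 - 305))) = 1/(11300 + (-8 - 26352 + 2*(-305)*sqrt(-298))) = 1/(11300 + (-8 - 26352 + 2*(-305)*(I*sqrt(298)))) = 1/(11300 + (-8 - 26352 - 610*I*sqrt(298))) = 1/(11300 + (-26360 - 610*I*sqrt(298))) = 1/(-15060 - 610*I*sqrt(298))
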